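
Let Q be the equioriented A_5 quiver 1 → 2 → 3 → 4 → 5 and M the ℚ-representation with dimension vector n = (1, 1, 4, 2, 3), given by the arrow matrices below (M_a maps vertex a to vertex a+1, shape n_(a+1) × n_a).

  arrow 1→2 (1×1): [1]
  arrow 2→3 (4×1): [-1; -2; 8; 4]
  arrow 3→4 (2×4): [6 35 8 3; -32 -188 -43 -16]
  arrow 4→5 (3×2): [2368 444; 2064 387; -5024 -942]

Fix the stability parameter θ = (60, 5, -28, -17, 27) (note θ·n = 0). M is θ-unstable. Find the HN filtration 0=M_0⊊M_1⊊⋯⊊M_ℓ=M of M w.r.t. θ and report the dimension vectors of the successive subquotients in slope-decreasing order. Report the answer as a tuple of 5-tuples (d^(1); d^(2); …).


Via rank(M_{q-1}∘⋯∘M_p): M ≅ I[1,3], I[3,3], I[3,4], I[3,5], I[5,5]^2.
μ_θ-semistable layers: μ^(1)=27; μ^(2)=37/3; μ^(3)=-17; μ^(4)=-28

((0, 0, 0, 0, 3); (1, 1, 1, 0, 0); (0, 0, 0, 2, 0); (0, 0, 3, 0, 0))


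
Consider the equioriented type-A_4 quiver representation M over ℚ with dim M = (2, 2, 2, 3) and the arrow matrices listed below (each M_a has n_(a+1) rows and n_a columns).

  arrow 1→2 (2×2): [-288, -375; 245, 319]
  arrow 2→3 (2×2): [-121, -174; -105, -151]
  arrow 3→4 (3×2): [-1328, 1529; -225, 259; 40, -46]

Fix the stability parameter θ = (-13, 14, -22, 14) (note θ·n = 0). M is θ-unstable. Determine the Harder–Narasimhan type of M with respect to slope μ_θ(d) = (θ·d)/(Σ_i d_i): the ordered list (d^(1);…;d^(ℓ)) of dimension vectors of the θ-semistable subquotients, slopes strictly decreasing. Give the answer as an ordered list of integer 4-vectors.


Via rank(M_{q-1}∘⋯∘M_p): M ≅ I[1,4]^2, I[4,4].
μ_θ-semistable layers: μ^(1)=14; μ^(2)=-4; μ^(3)=-13

((0, 0, 0, 3); (0, 2, 2, 0); (2, 0, 0, 0))


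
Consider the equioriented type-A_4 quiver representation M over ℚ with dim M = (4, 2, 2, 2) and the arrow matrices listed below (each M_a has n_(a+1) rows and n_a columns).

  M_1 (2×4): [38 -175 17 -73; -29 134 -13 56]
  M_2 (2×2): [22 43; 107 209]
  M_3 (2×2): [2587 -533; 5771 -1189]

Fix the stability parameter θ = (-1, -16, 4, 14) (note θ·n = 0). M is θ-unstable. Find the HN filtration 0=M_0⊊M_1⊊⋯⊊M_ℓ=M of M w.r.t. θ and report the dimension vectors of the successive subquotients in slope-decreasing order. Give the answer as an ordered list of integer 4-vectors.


Barcode: M ≅ I[1,1]^2, I[1,3], I[1,4], I[4,4]. HN layers by μ_θ (4 steps, strictly decreasing):
  μ^(1)=14; μ^(2)=4; μ^(3)=-1; μ^(4)=-17/2

((0, 0, 0, 2); (0, 0, 2, 0); (2, 0, 0, 0); (2, 2, 0, 0))


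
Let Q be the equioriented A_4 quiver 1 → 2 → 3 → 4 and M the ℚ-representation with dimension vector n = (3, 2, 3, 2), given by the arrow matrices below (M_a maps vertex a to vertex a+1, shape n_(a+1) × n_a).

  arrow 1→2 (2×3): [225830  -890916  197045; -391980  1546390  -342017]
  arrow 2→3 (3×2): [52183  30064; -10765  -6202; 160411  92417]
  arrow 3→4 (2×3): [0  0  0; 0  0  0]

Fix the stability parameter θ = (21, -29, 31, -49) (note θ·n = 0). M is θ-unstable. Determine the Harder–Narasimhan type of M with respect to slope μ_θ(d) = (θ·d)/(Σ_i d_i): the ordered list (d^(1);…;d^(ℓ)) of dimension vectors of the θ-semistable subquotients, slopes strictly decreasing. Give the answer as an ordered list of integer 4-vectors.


Interval decomposition of M: I[1,1], I[1,3]^2, I[3,3], I[4,4]^2.
HN type (ℓ=4): μ^(1)=31; μ^(2)=21; μ^(3)=-4; μ^(4)=-49

((0, 0, 3, 0); (1, 0, 0, 0); (2, 2, 0, 0); (0, 0, 0, 2))


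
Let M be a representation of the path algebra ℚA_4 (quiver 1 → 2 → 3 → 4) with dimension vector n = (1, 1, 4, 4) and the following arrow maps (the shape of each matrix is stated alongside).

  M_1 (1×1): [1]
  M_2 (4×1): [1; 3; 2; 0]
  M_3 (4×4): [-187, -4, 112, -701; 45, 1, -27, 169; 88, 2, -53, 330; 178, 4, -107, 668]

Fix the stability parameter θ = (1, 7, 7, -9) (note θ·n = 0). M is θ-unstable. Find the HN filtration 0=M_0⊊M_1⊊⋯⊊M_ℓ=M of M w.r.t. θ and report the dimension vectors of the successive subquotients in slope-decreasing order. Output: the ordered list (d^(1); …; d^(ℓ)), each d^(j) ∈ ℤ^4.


Interval decomposition of M: I[1,4], I[3,3], I[3,4]^2, I[4,4].
HN type (ℓ=5): μ^(1)=7; μ^(2)=5/3; μ^(3)=1; μ^(4)=-1; μ^(5)=-9

((0, 0, 1, 0); (0, 1, 1, 1); (1, 0, 0, 0); (0, 0, 2, 2); (0, 0, 0, 1))


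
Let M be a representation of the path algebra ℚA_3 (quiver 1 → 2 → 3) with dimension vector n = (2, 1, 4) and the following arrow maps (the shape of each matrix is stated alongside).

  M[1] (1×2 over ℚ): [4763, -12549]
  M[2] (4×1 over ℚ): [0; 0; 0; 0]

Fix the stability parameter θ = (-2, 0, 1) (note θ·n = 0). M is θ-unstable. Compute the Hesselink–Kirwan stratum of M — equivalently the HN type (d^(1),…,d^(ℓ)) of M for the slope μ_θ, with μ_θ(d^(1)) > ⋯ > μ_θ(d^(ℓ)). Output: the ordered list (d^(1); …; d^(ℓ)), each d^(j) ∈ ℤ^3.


Via rank(M_{q-1}∘⋯∘M_p): M ≅ I[1,1], I[1,2], I[3,3]^4.
μ_θ-semistable layers: μ^(1)=1; μ^(2)=0; μ^(3)=-2

((0, 0, 4); (0, 1, 0); (2, 0, 0))


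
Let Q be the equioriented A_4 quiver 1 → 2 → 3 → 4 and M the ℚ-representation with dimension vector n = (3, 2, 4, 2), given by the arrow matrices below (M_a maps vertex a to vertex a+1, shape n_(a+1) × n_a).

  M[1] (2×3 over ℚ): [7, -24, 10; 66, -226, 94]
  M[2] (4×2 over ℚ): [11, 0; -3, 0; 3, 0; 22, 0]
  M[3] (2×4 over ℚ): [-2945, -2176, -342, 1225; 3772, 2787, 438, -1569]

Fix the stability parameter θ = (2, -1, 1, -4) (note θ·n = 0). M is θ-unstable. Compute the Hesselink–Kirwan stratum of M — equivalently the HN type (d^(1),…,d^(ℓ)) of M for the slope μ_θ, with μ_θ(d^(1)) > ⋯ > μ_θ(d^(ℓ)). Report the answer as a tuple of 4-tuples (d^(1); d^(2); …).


Interval decomposition of M: I[1,1], I[1,2], I[1,4], I[3,3]^2, I[3,4].
HN type (ℓ=5): μ^(1)=2; μ^(2)=1; μ^(3)=1/2; μ^(4)=-1/2; μ^(5)=-3/2

((1, 0, 0, 0); (0, 0, 2, 0); (1, 1, 0, 0); (1, 1, 1, 1); (0, 0, 1, 1))


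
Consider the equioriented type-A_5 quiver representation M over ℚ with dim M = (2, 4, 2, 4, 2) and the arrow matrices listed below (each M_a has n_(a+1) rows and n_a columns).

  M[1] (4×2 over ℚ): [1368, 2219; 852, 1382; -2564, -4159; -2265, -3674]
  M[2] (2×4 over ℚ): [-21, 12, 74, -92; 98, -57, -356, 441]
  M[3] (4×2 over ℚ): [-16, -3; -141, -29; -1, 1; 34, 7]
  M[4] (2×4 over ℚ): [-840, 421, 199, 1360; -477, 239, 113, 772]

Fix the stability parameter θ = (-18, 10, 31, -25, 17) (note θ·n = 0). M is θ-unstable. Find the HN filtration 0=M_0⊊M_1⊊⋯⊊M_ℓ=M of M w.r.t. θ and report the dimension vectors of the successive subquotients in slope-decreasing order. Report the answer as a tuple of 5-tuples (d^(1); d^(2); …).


Via rank(M_{q-1}∘⋯∘M_p): M ≅ I[1,4], I[1,5], I[2,2]^2, I[4,4], I[4,5].
μ_θ-semistable layers: μ^(1)=17; μ^(2)=10; μ^(3)=16/3; μ^(4)=-18; μ^(5)=-25

((0, 0, 0, 0, 2); (0, 2, 0, 0, 0); (0, 2, 2, 2, 0); (2, 0, 0, 0, 0); (0, 0, 0, 2, 0))


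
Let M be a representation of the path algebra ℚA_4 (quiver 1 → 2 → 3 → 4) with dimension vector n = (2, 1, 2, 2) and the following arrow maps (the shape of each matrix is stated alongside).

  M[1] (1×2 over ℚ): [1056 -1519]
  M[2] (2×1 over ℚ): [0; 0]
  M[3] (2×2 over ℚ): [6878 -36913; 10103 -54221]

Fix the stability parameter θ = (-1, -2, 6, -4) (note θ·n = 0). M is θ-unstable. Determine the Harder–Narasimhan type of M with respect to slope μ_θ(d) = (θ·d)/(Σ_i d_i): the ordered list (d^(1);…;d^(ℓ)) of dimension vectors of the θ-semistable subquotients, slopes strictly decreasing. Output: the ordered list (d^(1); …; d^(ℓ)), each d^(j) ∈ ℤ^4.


Via rank(M_{q-1}∘⋯∘M_p): M ≅ I[1,1], I[1,2], I[3,4]^2.
μ_θ-semistable layers: μ^(1)=1; μ^(2)=-1; μ^(3)=-3/2

((0, 0, 2, 2); (1, 0, 0, 0); (1, 1, 0, 0))


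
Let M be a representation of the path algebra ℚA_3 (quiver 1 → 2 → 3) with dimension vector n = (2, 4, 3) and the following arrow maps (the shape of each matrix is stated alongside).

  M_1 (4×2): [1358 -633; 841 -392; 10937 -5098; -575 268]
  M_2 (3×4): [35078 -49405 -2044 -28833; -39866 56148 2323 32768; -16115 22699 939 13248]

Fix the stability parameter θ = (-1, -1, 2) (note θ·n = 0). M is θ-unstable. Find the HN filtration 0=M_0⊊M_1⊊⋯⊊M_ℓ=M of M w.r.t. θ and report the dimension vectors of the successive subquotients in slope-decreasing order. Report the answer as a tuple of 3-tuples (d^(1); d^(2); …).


Via rank(M_{q-1}∘⋯∘M_p): M ≅ I[1,3]^2, I[2,2], I[2,3].
μ_θ-semistable layers: μ^(1)=2; μ^(2)=-1

((0, 0, 3); (2, 4, 0))


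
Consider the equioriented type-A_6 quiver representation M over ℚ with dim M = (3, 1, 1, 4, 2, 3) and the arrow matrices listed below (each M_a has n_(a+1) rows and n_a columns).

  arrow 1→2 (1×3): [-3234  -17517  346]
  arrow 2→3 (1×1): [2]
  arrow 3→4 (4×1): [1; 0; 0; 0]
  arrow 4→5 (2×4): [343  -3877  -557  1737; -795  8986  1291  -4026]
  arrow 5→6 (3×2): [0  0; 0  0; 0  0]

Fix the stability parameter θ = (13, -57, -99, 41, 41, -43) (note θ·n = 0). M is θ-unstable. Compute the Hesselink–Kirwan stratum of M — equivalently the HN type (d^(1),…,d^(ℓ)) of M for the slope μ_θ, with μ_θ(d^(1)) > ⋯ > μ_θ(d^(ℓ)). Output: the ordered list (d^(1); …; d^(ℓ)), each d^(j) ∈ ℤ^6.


Via rank(M_{q-1}∘⋯∘M_p): M ≅ I[1,1]^2, I[1,5], I[4,4]^2, I[4,5], I[6,6]^3.
μ_θ-semistable layers: μ^(1)=41; μ^(2)=13; μ^(3)=-43; μ^(4)=-143/3

((0, 0, 0, 4, 2, 0); (2, 0, 0, 0, 0, 0); (0, 0, 0, 0, 0, 3); (1, 1, 1, 0, 0, 0))


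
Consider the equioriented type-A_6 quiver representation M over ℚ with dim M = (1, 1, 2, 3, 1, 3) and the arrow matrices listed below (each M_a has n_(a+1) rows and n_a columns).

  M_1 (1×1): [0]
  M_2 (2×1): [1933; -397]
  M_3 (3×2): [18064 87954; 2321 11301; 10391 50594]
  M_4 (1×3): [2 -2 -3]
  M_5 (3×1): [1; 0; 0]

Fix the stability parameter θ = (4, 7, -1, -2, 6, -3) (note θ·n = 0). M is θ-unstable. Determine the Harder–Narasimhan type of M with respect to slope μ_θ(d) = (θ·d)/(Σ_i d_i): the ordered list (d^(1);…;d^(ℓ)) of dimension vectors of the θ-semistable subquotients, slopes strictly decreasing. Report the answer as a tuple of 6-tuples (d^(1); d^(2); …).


Barcode: M ≅ I[1,1], I[2,6], I[3,4], I[4,4], I[6,6]^2. HN layers by μ_θ (6 steps, strictly decreasing):
  μ^(1)=4; μ^(2)=3/2; μ^(3)=4/3; μ^(4)=-3/2; μ^(5)=-2; μ^(6)=-3

((1, 0, 0, 0, 0, 0); (0, 0, 0, 0, 1, 1); (0, 1, 1, 1, 0, 0); (0, 0, 1, 1, 0, 0); (0, 0, 0, 1, 0, 0); (0, 0, 0, 0, 0, 2))


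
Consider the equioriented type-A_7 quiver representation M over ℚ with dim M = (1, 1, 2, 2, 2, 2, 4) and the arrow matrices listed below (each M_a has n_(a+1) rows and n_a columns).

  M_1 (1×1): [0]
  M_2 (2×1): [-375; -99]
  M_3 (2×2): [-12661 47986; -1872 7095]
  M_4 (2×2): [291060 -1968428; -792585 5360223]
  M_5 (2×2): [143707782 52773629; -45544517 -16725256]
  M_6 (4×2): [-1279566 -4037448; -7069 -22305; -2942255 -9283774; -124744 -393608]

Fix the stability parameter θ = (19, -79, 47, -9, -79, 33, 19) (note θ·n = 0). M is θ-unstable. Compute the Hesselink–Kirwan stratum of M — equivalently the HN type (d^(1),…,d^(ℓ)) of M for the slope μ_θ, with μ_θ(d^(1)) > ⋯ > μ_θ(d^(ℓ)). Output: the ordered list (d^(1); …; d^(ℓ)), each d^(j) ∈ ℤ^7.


Interval decomposition of M: I[1,1], I[2,4], I[3,7], I[5,7], I[7,7]^2.
HN type (ℓ=4): μ^(1)=26; μ^(2)=19; μ^(3)=-41/3; μ^(4)=-79

((0, 0, 0, 0, 0, 2, 2); (1, 0, 1, 1, 0, 0, 2); (0, 0, 1, 1, 1, 0, 0); (0, 1, 0, 0, 1, 0, 0))


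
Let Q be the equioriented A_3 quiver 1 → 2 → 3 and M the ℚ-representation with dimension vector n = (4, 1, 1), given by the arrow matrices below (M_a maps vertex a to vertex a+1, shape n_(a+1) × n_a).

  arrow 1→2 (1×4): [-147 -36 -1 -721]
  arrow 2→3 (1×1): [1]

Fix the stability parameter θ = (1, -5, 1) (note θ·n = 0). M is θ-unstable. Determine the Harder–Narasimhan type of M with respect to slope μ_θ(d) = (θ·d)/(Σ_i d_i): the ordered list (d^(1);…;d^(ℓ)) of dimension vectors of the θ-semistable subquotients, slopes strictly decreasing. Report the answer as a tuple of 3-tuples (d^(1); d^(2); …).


Interval decomposition of M: I[1,1]^3, I[1,3].
HN type (ℓ=2): μ^(1)=1; μ^(2)=-2

((3, 0, 1); (1, 1, 0))


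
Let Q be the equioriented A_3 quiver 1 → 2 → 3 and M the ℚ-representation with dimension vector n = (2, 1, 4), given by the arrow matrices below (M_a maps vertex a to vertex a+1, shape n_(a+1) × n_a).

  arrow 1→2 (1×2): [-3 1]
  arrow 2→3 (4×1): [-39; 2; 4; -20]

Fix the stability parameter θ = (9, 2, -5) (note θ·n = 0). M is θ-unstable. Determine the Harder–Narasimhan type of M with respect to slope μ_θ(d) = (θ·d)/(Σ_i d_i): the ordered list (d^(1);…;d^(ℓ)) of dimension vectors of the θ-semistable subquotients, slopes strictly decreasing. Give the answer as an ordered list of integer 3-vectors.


Barcode: M ≅ I[1,1], I[1,3], I[3,3]^3. HN layers by μ_θ (3 steps, strictly decreasing):
  μ^(1)=9; μ^(2)=2; μ^(3)=-5

((1, 0, 0); (1, 1, 1); (0, 0, 3))


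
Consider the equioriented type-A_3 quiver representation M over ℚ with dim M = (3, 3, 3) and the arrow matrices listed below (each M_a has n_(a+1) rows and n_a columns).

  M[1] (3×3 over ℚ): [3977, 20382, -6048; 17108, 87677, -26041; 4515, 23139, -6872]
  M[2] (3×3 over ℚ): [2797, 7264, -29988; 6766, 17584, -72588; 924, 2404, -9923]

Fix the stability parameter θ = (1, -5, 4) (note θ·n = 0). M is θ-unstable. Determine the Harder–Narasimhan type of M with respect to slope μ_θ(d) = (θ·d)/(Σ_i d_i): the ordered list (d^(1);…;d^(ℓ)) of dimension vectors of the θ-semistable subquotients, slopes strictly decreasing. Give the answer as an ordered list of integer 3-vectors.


Via rank(M_{q-1}∘⋯∘M_p): M ≅ I[1,2], I[1,3]^2, I[3,3].
μ_θ-semistable layers: μ^(1)=4; μ^(2)=-2

((0, 0, 3); (3, 3, 0))


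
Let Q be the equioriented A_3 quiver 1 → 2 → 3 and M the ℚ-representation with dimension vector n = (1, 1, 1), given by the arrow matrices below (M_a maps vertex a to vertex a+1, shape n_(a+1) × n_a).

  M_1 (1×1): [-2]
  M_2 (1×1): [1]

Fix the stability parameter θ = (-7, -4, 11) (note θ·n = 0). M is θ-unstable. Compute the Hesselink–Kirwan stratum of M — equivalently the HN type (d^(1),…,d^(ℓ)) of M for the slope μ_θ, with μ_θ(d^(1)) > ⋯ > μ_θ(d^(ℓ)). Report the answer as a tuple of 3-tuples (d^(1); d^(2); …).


Barcode: M ≅ I[1,3]. HN layers by μ_θ (3 steps, strictly decreasing):
  μ^(1)=11; μ^(2)=-4; μ^(3)=-7

((0, 0, 1); (0, 1, 0); (1, 0, 0))


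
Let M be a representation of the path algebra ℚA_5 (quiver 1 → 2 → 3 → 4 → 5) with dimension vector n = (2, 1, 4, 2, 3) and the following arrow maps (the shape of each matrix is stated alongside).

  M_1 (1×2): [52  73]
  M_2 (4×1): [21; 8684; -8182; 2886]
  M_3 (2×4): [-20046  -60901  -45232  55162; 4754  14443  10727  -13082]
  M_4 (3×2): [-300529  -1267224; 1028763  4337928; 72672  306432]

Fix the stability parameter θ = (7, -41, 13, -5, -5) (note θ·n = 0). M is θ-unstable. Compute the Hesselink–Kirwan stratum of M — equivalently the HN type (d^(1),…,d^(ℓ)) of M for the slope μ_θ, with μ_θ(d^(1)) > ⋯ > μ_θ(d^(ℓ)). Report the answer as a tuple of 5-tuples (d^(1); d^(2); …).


Barcode: M ≅ I[1,1], I[1,5], I[3,3]^2, I[3,4], I[5,5]^2. HN layers by μ_θ (6 steps, strictly decreasing):
  μ^(1)=13; μ^(2)=7; μ^(3)=4; μ^(4)=1; μ^(5)=-5; μ^(6)=-17

((0, 0, 2, 0, 0); (1, 0, 0, 0, 0); (0, 0, 1, 1, 0); (0, 0, 1, 1, 1); (0, 0, 0, 0, 2); (1, 1, 0, 0, 0))


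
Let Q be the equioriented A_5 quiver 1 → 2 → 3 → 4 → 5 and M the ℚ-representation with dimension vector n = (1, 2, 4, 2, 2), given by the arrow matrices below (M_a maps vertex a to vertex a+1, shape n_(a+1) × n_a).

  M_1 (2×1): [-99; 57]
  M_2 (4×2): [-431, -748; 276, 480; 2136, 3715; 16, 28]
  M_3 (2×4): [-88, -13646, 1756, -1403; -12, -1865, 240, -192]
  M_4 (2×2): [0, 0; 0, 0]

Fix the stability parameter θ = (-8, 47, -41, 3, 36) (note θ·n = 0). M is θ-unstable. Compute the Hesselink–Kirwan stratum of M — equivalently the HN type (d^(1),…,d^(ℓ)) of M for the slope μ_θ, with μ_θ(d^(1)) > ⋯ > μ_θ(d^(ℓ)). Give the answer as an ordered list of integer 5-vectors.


Interval decomposition of M: I[1,3], I[2,3], I[3,4]^2, I[5,5]^2.
HN type (ℓ=4): μ^(1)=36; μ^(2)=3; μ^(3)=-8; μ^(4)=-41

((0, 0, 0, 0, 2); (0, 2, 2, 2, 0); (1, 0, 0, 0, 0); (0, 0, 2, 0, 0))


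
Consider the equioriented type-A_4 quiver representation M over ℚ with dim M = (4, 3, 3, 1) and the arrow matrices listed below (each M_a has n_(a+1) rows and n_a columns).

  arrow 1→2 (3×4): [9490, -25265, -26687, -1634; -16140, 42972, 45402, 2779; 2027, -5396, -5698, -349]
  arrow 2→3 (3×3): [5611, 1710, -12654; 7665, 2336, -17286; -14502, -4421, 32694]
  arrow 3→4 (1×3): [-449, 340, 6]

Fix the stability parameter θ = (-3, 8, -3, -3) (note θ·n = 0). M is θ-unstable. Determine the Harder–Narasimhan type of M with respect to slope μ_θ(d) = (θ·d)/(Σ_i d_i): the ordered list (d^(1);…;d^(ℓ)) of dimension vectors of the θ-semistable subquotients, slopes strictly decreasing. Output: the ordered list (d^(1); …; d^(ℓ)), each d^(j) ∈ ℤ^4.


Via rank(M_{q-1}∘⋯∘M_p): M ≅ I[1,1], I[1,2], I[1,3], I[1,4], I[3,3].
μ_θ-semistable layers: μ^(1)=8; μ^(2)=5/2; μ^(3)=2/3; μ^(4)=-3

((0, 1, 0, 0); (0, 1, 1, 0); (0, 1, 1, 1); (4, 0, 1, 0))


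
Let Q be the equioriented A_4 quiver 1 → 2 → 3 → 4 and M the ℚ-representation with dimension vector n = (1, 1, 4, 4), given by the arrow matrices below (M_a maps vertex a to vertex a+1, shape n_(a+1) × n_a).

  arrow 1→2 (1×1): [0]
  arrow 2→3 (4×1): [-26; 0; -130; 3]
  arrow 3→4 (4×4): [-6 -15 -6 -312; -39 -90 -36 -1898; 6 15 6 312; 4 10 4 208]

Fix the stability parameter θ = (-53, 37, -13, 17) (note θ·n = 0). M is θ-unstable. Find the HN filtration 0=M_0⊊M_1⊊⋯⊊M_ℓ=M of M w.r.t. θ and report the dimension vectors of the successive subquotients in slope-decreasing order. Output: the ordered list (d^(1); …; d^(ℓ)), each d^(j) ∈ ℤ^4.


Via rank(M_{q-1}∘⋯∘M_p): M ≅ I[1,1], I[2,3], I[3,3], I[3,4]^2, I[4,4]^2.
μ_θ-semistable layers: μ^(1)=17; μ^(2)=12; μ^(3)=-13; μ^(4)=-53

((0, 0, 0, 4); (0, 1, 1, 0); (0, 0, 3, 0); (1, 0, 0, 0))


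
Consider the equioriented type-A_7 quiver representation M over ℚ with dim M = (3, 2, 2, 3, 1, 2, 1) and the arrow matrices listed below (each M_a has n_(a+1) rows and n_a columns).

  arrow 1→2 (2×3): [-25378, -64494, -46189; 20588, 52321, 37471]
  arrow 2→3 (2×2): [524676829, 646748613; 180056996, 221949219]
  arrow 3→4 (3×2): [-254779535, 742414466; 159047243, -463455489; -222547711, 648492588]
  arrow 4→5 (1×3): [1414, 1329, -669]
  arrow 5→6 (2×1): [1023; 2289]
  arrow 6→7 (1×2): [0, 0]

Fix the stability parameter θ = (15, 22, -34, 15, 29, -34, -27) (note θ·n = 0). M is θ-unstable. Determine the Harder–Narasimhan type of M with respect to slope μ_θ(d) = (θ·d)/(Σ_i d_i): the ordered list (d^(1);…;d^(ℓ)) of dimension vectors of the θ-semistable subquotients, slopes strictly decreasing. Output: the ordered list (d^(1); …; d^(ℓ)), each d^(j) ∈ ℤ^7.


Via rank(M_{q-1}∘⋯∘M_p): M ≅ I[1,1], I[1,4], I[1,6], I[4,4], I[6,6], I[7,7].
μ_θ-semistable layers: μ^(1)=15; μ^(2)=10/3; μ^(3)=1; μ^(4)=-27; μ^(5)=-34

((1, 0, 0, 2, 0, 0, 0); (0, 0, 0, 1, 1, 1, 0); (2, 2, 2, 0, 0, 0, 0); (0, 0, 0, 0, 0, 0, 1); (0, 0, 0, 0, 0, 1, 0))


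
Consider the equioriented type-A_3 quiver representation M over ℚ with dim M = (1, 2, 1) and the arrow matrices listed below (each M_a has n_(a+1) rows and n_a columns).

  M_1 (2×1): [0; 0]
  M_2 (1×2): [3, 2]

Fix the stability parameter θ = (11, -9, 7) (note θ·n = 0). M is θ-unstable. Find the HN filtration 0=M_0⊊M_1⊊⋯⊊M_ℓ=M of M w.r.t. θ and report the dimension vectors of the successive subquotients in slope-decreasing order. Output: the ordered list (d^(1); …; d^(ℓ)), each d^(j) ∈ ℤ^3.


Interval decomposition of M: I[1,1], I[2,2], I[2,3].
HN type (ℓ=3): μ^(1)=11; μ^(2)=7; μ^(3)=-9

((1, 0, 0); (0, 0, 1); (0, 2, 0))


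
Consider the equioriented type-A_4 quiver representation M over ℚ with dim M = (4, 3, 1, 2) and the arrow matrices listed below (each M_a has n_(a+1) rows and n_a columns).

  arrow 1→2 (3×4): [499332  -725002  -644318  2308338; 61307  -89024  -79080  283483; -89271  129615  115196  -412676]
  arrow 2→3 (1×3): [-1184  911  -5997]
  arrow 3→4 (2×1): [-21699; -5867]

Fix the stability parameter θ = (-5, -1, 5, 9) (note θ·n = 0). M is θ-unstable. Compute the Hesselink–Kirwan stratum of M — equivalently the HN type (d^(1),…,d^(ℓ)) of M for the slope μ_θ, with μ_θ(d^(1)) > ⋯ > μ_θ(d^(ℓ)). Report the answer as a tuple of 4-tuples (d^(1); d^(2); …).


Interval decomposition of M: I[1,1], I[1,2]^2, I[1,4], I[4,4].
HN type (ℓ=4): μ^(1)=9; μ^(2)=5; μ^(3)=-1; μ^(4)=-5

((0, 0, 0, 2); (0, 0, 1, 0); (0, 3, 0, 0); (4, 0, 0, 0))


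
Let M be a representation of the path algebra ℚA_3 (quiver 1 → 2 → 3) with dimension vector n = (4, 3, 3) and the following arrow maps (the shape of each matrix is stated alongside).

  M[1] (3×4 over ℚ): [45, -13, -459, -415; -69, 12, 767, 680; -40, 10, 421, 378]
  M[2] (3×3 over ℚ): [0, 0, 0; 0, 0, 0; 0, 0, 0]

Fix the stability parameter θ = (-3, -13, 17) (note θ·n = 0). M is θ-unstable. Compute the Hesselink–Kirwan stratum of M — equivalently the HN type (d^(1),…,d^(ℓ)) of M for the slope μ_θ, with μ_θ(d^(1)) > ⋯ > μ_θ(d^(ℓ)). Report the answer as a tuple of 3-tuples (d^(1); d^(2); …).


Interval decomposition of M: I[1,1], I[1,2]^3, I[3,3]^3.
HN type (ℓ=3): μ^(1)=17; μ^(2)=-3; μ^(3)=-8

((0, 0, 3); (1, 0, 0); (3, 3, 0))


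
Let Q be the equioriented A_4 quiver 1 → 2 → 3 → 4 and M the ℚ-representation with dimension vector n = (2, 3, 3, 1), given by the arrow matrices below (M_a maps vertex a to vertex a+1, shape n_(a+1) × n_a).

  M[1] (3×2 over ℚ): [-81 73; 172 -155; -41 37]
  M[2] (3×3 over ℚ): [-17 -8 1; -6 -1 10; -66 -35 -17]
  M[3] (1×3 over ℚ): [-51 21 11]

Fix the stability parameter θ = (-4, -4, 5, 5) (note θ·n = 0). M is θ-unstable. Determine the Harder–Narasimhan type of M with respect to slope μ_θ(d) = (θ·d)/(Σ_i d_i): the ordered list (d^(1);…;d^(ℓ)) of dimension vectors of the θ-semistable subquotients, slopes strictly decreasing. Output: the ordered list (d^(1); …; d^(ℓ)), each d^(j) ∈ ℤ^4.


Interval decomposition of M: I[1,3], I[1,4], I[2,3].
HN type (ℓ=2): μ^(1)=5; μ^(2)=-4

((0, 0, 3, 1); (2, 3, 0, 0))


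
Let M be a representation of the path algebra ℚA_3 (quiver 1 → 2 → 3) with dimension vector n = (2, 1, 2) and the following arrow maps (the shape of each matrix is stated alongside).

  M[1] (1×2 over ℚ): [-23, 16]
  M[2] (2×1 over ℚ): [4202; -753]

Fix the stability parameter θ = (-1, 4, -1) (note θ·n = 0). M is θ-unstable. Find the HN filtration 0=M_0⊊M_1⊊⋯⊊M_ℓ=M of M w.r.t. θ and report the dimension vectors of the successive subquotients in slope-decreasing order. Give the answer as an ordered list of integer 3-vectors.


Interval decomposition of M: I[1,1], I[1,3], I[3,3].
HN type (ℓ=2): μ^(1)=3/2; μ^(2)=-1

((0, 1, 1); (2, 0, 1))


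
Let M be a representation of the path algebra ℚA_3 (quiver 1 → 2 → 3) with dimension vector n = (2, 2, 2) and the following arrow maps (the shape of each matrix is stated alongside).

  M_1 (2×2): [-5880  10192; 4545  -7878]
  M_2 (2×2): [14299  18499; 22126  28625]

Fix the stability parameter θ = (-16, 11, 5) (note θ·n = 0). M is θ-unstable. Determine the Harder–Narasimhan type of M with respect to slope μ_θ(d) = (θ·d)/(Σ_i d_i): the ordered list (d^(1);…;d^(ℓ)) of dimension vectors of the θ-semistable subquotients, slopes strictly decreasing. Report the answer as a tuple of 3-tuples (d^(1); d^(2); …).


Interval decomposition of M: I[1,1], I[1,3], I[2,3].
HN type (ℓ=2): μ^(1)=8; μ^(2)=-16

((0, 2, 2); (2, 0, 0))


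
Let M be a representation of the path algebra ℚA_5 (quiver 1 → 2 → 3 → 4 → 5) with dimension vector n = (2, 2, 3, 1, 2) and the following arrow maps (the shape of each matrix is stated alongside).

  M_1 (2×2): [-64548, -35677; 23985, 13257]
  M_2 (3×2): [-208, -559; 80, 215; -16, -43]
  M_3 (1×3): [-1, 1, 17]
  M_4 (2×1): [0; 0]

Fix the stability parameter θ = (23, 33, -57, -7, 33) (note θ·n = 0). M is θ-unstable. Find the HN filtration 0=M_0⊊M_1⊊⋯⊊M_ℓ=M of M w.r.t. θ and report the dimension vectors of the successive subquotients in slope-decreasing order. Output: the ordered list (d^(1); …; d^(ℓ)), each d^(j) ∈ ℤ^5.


Barcode: M ≅ I[1,2], I[1,4], I[3,3]^2, I[5,5]^2. HN layers by μ_θ (4 steps, strictly decreasing):
  μ^(1)=33; μ^(2)=23; μ^(3)=-2; μ^(4)=-57

((0, 1, 0, 0, 2); (1, 0, 0, 0, 0); (1, 1, 1, 1, 0); (0, 0, 2, 0, 0))


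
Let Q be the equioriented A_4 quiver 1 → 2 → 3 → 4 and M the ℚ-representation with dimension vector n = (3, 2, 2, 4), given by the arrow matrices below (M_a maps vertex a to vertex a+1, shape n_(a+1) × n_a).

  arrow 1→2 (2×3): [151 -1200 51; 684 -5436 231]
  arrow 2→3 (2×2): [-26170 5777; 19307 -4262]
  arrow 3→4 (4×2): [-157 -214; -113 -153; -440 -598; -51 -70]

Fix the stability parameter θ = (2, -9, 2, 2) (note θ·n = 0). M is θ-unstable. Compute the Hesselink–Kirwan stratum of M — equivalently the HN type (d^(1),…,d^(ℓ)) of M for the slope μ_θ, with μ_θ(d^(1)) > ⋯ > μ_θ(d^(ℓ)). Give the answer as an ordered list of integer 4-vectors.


Via rank(M_{q-1}∘⋯∘M_p): M ≅ I[1,1], I[1,4]^2, I[4,4]^2.
μ_θ-semistable layers: μ^(1)=2; μ^(2)=-7/2

((1, 0, 2, 4); (2, 2, 0, 0))


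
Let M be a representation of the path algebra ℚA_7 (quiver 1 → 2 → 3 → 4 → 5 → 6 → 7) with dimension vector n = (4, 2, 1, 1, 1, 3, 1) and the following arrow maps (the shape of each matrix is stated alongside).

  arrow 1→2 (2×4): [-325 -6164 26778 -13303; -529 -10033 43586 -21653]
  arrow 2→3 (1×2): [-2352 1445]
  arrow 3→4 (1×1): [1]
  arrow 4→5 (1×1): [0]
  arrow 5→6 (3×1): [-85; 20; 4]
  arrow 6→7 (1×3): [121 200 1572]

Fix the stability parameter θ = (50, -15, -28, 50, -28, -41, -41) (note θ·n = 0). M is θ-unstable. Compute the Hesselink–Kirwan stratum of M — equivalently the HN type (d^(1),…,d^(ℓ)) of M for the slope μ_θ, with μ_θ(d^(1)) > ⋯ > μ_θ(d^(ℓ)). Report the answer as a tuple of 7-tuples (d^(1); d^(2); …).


Barcode: M ≅ I[1,1]^2, I[1,2], I[1,4], I[5,7], I[6,6]^2. HN layers by μ_θ (5 steps, strictly decreasing):
  μ^(1)=50; μ^(2)=35/2; μ^(3)=7/3; μ^(4)=-110/3; μ^(5)=-41

((2, 0, 0, 1, 0, 0, 0); (1, 1, 0, 0, 0, 0, 0); (1, 1, 1, 0, 0, 0, 0); (0, 0, 0, 0, 1, 1, 1); (0, 0, 0, 0, 0, 2, 0))


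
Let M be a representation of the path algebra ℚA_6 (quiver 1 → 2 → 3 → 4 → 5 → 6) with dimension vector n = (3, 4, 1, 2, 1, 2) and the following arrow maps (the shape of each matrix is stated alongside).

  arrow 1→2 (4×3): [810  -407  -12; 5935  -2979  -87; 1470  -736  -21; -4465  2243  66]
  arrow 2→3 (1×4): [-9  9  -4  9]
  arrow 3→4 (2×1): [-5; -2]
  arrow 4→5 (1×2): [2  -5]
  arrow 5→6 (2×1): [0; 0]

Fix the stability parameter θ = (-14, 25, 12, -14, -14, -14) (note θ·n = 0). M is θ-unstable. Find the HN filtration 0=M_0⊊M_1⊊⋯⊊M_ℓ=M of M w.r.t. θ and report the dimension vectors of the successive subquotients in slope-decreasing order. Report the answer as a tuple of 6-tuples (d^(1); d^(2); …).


Interval decomposition of M: I[1,2]^2, I[1,4], I[2,2], I[4,5], I[6,6]^2.
HN type (ℓ=3): μ^(1)=25; μ^(2)=23/3; μ^(3)=-14

((0, 3, 0, 0, 0, 0); (0, 1, 1, 1, 0, 0); (3, 0, 0, 1, 1, 2))


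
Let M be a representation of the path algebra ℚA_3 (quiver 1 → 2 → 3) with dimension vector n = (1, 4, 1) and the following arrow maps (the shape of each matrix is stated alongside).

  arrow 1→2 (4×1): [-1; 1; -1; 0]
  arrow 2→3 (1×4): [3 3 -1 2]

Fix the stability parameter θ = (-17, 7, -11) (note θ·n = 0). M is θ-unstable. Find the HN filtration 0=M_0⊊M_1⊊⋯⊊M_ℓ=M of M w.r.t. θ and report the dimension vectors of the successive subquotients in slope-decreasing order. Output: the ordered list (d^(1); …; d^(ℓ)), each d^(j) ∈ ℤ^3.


Barcode: M ≅ I[1,3], I[2,2]^3. HN layers by μ_θ (3 steps, strictly decreasing):
  μ^(1)=7; μ^(2)=-2; μ^(3)=-17

((0, 3, 0); (0, 1, 1); (1, 0, 0))


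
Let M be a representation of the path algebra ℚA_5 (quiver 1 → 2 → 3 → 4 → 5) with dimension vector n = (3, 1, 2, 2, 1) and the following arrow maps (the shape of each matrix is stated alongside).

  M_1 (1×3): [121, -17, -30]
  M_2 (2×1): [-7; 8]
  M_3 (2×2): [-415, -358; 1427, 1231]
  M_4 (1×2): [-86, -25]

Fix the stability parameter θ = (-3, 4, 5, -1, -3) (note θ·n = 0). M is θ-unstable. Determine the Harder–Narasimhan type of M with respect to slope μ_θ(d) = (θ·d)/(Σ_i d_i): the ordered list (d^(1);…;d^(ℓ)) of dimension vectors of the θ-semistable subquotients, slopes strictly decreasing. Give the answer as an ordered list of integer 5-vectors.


Barcode: M ≅ I[1,1]^2, I[1,5], I[3,4]. HN layers by μ_θ (3 steps, strictly decreasing):
  μ^(1)=2; μ^(2)=5/4; μ^(3)=-3

((0, 0, 1, 1, 0); (0, 1, 1, 1, 1); (3, 0, 0, 0, 0))


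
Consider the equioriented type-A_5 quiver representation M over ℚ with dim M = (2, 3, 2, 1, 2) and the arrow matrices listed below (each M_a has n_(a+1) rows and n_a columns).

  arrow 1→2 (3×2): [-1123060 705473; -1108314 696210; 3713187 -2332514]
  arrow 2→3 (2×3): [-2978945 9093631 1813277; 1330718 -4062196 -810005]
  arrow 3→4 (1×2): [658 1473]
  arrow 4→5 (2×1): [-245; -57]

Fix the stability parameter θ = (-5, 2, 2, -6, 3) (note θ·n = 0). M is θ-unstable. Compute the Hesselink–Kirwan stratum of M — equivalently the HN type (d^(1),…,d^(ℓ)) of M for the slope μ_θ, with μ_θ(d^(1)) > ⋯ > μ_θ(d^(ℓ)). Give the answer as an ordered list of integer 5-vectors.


Barcode: M ≅ I[1,3], I[1,5], I[2,2], I[5,5]. HN layers by μ_θ (4 steps, strictly decreasing):
  μ^(1)=3; μ^(2)=2; μ^(3)=-2/3; μ^(4)=-5

((0, 0, 0, 0, 2); (0, 2, 1, 0, 0); (0, 1, 1, 1, 0); (2, 0, 0, 0, 0))


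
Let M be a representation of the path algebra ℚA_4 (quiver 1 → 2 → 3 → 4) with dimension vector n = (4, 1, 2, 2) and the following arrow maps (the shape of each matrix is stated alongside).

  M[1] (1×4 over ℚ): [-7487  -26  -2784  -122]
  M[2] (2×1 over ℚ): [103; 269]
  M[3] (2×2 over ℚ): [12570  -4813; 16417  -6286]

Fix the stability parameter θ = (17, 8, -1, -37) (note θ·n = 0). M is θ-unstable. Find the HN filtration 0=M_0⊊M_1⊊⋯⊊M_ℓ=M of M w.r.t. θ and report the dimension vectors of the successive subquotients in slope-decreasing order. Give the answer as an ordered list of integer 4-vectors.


Via rank(M_{q-1}∘⋯∘M_p): M ≅ I[1,1]^3, I[1,4], I[3,4].
μ_θ-semistable layers: μ^(1)=17; μ^(2)=-13/4; μ^(3)=-19

((3, 0, 0, 0); (1, 1, 1, 1); (0, 0, 1, 1))


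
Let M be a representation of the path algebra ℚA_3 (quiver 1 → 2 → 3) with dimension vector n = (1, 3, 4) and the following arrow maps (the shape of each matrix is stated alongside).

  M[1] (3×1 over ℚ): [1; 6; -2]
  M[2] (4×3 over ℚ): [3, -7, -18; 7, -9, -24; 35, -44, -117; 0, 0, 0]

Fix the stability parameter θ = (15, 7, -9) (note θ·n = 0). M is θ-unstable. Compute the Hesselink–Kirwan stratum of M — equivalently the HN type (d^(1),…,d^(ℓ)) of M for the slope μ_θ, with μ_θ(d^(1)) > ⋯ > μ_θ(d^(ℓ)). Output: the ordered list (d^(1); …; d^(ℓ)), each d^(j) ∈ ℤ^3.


Via rank(M_{q-1}∘⋯∘M_p): M ≅ I[1,3], I[2,3]^2, I[3,3].
μ_θ-semistable layers: μ^(1)=13/3; μ^(2)=-1; μ^(3)=-9

((1, 1, 1); (0, 2, 2); (0, 0, 1))


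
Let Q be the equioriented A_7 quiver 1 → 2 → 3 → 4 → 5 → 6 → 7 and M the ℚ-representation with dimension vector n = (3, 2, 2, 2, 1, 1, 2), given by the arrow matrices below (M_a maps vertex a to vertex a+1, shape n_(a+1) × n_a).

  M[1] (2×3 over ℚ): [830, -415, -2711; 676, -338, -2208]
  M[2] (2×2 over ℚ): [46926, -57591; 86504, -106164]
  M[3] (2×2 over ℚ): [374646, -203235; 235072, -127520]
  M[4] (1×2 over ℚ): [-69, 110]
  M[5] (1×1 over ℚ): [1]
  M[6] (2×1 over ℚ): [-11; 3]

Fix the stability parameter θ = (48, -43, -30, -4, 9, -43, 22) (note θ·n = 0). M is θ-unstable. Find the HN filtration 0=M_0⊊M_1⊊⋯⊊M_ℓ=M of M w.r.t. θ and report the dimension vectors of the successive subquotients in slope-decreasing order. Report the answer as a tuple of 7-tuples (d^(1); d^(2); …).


Barcode: M ≅ I[1,1], I[1,2], I[1,7], I[3,3], I[4,4], I[7,7]. HN layers by μ_θ (6 steps, strictly decreasing):
  μ^(1)=48; μ^(2)=22; μ^(3)=5/2; μ^(4)=-4; μ^(5)=-21/2; μ^(6)=-30

((1, 0, 0, 0, 0, 0, 0); (0, 0, 0, 0, 0, 0, 2); (1, 1, 0, 0, 0, 0, 0); (0, 0, 0, 1, 0, 0, 0); (1, 1, 1, 1, 1, 1, 0); (0, 0, 1, 0, 0, 0, 0))


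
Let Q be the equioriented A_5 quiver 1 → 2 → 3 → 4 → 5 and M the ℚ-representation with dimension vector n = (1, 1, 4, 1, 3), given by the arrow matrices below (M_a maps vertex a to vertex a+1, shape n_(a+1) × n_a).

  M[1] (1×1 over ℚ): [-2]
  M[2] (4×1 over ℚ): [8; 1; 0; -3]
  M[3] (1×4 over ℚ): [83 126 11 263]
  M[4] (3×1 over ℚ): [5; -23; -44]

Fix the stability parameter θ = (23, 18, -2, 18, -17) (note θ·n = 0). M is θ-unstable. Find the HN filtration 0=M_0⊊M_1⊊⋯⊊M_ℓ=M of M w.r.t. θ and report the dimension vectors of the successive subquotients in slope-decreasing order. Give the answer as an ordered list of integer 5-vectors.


Interval decomposition of M: I[1,5], I[3,3]^3, I[5,5]^2.
HN type (ℓ=3): μ^(1)=8; μ^(2)=-2; μ^(3)=-17

((1, 1, 1, 1, 1); (0, 0, 3, 0, 0); (0, 0, 0, 0, 2))


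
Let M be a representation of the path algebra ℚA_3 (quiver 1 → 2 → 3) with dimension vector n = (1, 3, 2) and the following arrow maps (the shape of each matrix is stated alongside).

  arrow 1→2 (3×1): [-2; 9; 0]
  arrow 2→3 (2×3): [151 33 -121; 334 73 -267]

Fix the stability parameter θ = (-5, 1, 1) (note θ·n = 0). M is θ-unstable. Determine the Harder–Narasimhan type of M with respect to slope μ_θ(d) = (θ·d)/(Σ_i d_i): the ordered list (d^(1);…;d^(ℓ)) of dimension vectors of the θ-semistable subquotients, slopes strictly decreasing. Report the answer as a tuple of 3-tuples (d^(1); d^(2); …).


Barcode: M ≅ I[1,3], I[2,2], I[2,3]. HN layers by μ_θ (2 steps, strictly decreasing):
  μ^(1)=1; μ^(2)=-5

((0, 3, 2); (1, 0, 0))


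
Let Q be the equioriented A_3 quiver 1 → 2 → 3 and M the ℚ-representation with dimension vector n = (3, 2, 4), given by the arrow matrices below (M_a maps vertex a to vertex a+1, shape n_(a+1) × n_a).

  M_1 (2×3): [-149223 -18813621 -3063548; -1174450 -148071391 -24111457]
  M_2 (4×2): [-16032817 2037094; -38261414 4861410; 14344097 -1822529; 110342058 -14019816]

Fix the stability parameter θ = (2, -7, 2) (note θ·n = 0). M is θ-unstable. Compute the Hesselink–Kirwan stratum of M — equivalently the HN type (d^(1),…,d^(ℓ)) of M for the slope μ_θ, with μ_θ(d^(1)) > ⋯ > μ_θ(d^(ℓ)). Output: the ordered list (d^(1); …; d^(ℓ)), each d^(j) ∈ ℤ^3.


Interval decomposition of M: I[1,1], I[1,3]^2, I[3,3]^2.
HN type (ℓ=2): μ^(1)=2; μ^(2)=-5/2

((1, 0, 4); (2, 2, 0))


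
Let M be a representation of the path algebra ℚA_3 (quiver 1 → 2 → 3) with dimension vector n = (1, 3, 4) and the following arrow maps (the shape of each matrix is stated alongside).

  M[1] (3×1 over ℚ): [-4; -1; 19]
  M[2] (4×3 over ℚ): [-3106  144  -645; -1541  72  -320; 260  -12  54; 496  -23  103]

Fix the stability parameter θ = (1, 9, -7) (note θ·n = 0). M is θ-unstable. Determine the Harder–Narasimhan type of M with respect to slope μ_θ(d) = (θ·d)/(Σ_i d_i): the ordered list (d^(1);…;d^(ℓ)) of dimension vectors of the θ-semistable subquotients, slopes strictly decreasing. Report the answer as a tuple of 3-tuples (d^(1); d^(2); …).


Interval decomposition of M: I[1,3], I[2,3]^2, I[3,3].
HN type (ℓ=2): μ^(1)=1; μ^(2)=-7

((1, 3, 3); (0, 0, 1))


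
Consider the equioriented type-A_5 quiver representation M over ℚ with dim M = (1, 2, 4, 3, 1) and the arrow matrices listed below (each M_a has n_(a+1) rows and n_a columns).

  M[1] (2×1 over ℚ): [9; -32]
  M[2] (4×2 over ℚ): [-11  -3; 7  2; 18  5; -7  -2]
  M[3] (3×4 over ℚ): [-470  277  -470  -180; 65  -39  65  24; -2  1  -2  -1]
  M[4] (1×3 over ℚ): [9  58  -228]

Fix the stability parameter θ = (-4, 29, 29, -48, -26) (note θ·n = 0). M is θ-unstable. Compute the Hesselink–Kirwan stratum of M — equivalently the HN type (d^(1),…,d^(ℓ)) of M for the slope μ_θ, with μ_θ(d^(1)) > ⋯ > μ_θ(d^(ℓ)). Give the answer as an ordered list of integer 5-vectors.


Interval decomposition of M: I[1,5], I[2,3], I[3,4]^2.
HN type (ℓ=3): μ^(1)=29; μ^(2)=-4; μ^(3)=-19/2

((0, 1, 1, 0, 0); (1, 1, 1, 1, 1); (0, 0, 2, 2, 0))


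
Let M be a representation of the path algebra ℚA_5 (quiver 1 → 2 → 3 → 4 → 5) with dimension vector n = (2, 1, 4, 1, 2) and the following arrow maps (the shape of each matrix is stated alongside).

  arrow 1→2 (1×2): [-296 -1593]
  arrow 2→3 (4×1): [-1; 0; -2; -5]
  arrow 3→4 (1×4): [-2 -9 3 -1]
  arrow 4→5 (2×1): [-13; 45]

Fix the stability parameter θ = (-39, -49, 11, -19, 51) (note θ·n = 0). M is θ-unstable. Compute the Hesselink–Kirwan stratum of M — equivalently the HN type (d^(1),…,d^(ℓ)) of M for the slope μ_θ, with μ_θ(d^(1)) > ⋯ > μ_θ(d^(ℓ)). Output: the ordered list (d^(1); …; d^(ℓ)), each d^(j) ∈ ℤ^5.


Interval decomposition of M: I[1,1], I[1,5], I[3,3]^3, I[5,5].
HN type (ℓ=5): μ^(1)=51; μ^(2)=11; μ^(3)=-4; μ^(4)=-39; μ^(5)=-44

((0, 0, 0, 0, 2); (0, 0, 3, 0, 0); (0, 0, 1, 1, 0); (1, 0, 0, 0, 0); (1, 1, 0, 0, 0))


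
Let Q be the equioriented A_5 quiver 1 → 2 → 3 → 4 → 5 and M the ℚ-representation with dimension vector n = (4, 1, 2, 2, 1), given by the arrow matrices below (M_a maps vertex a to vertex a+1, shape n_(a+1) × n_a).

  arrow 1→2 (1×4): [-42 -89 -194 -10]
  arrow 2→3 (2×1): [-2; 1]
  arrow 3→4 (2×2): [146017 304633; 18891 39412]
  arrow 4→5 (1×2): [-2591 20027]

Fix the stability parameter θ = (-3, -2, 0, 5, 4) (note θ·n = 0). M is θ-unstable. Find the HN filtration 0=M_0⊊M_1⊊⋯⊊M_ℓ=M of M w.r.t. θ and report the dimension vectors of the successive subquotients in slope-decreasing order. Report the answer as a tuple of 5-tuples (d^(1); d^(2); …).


Interval decomposition of M: I[1,1]^3, I[1,5], I[3,4].
HN type (ℓ=5): μ^(1)=5; μ^(2)=9/2; μ^(3)=0; μ^(4)=-2; μ^(5)=-3

((0, 0, 0, 1, 0); (0, 0, 0, 1, 1); (0, 0, 2, 0, 0); (0, 1, 0, 0, 0); (4, 0, 0, 0, 0))


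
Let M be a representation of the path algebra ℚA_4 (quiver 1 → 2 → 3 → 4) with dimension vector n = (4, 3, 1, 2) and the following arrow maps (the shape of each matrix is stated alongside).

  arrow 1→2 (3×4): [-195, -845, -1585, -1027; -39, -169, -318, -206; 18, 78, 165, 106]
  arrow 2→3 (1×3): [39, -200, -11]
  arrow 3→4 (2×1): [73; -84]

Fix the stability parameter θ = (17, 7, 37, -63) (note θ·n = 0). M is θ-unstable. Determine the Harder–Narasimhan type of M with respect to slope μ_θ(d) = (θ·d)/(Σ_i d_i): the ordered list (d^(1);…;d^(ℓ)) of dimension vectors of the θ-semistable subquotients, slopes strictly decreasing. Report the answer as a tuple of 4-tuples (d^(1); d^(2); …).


Via rank(M_{q-1}∘⋯∘M_p): M ≅ I[1,1], I[1,2]^2, I[1,4], I[4,4].
μ_θ-semistable layers: μ^(1)=17; μ^(2)=12; μ^(3)=-1/2; μ^(4)=-63

((1, 0, 0, 0); (2, 2, 0, 0); (1, 1, 1, 1); (0, 0, 0, 1))


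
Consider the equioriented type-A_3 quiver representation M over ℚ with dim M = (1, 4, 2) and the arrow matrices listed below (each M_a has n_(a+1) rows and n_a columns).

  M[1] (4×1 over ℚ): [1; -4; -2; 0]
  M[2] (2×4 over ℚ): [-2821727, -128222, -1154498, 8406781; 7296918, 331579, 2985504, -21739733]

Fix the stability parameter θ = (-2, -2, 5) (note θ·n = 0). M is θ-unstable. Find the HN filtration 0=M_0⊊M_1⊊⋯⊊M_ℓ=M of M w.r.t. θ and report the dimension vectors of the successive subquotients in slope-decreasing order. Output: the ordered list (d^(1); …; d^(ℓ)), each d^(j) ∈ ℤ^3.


Via rank(M_{q-1}∘⋯∘M_p): M ≅ I[1,3], I[2,2]^2, I[2,3].
μ_θ-semistable layers: μ^(1)=5; μ^(2)=-2

((0, 0, 2); (1, 4, 0))
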